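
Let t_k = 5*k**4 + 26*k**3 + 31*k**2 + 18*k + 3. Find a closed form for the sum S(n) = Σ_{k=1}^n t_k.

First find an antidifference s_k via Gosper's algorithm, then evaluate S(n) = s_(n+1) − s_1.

S(n) = n*(n**4 + 9*n**3 + 25*n**2 + 31*n + 17)

r(k) = (5*k**4 + 46*k**3 + 139*k**2 + 178*k + 83)/(5*k**4 + 26*k**3 + 31*k**2 + 18*k + 3) after simplifying.
Normal form (A,B,C) = (1, 1, k**4 + 26*k**3/5 + 31*k**2/5 + 18*k/5 + 3/5).
Solve (1)·f(k+1) − (1)·f(k) = k**4 + 26*k**3/5 + 31*k**2/5 + 18*k/5 + 3/5.
From deg A=0, deg B=0, deg C=4: d=5.
Coefficient equations give f(k) = k*(k**4 + 4*k**3 - k**2 - 1)/5.
Get s_k = R·t_k = k**5 + 4*k**4 - k**3 - k with R(k) = B(k−1)f(k)/C(k) = k*(k**4 + 4*k**3 - k**2 - 1)/(5*k**4 + 26*k**3 + 31*k**2 + 18*k + 3).
Δs = 5*k**4 + 26*k**3 + 31*k**2 + 18*k + 3, as required.
Evaluate: s_(n+1) = n**5 + 9*n**4 + 25*n**3 + 31*n**2 + 17*n + 3; subtract s_(1) = 3 ⇒ S(n) = n*(n**4 + 9*n**3 + 25*n**2 + 31*n + 17).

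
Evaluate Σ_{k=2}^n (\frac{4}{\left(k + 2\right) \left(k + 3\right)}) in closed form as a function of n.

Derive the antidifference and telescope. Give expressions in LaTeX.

S(n) = \frac{n - 1}{n + 3}

The ratio is (k + 2)/(k + 4).
Factor: A=k + 2; B=k + 4; C=1.
Need (k + 2)·f(k+1) − (k + 3)·f(k) = 1.
Bound: deg f ≤ 1.
Solving with deg f ≤ 1: f(k) = k/2.
So s_k = (B(k−1)f/C)·t_k = (k*(k + 3)/2)·t_k = 2*k/(k + 2).
Check: Δs_k = 4/(k**2 + 5*k + 6). ✓
Evaluate: s_(n+1) = 2*(n + 1)/(n + 3); subtract s_(2) = 1 ⇒ S(n) = (n - 1)/(n + 3).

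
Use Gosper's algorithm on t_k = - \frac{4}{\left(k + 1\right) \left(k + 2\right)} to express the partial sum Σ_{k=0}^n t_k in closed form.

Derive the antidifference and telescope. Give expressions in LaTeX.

The ratio is (k + 1)/(k + 3).
Normal form (A,B,C) = (k + 1, k + 3, 1).
Key eq: (k + 1)·f(k+1) = (k + 2)·f(k) + (1).
deg f ≤ 1 (via 1,1,0).
Solving with deg f ≤ 1: f(k) = k.
Then R = B(k−1)f/C = k*(k + 2), so s_k = R(k)·t_k = -4*k/(k + 1).
s_(k+1) − s_k = -4/(k**2 + 3*k + 2) = t_k.
Σ_(k=0)^n t_k = s_(n+1) − s_(0) = (4*(-n - 1)/(n + 2)) − (0), i.e. 4*(-n - 1)/(n + 2).

S(n) = \frac{4 \left(- n - 1\right)}{n + 2}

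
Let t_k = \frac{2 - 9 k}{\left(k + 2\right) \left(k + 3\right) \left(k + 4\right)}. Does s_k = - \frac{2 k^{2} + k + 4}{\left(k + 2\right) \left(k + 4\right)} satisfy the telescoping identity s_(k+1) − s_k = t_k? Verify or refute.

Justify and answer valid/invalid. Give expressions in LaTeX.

Invalid: residual \frac{2 \left(- k^{2} + 4 k - 3\right)}{k^{4} + 14 k^{3} + 71 k^{2} + 154 k + 120} ≠ 0.

s_(k+1) = (-k - 2*(k + 1)**2 - 5)/((k + 3)*(k + 5))
s_(k+1) − s_k = (-11*k**2 - 35*k + 4)/(k**4 + 14*k**3 + 71*k**2 + 154*k + 120)
(s_(k+1) − s_k) − t_k = 2*(-k**2 + 4*k - 3)/(k**4 + 14*k**3 + 71*k**2 + 154*k + 120)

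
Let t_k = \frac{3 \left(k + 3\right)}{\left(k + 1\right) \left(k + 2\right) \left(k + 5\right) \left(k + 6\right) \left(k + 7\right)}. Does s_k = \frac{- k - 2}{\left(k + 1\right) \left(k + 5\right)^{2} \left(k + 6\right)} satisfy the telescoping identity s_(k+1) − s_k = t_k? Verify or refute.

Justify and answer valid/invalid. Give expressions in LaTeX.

s_(k+1) = (-k - 3)/((k + 2)*(k + 6)**2*(k + 7))
s_(k+1) − s_k = (-(k + 1)*(k + 3)*(k + 5)**2 + (k + 2)**2*(k + 6)*(k + 7))/((k + 1)*(k + 2)*(k + 5)**2*(k + 6)**2*(k + 7))
(s_(k+1) − s_k) − t_k = 3*(-4*k**2 - 33*k - 59)/(k**7 + 32*k**6 + 424*k**5 + 2990*k**4 + 11971*k**3 + 26714*k**2 + 29940*k + 12600)

Invalid: residual \frac{3 \left(- 4 k^{2} - 33 k - 59\right)}{k^{7} + 32 k^{6} + 424 k^{5} + 2990 k^{4} + 11971 k^{3} + 26714 k^{2} + 29940 k + 12600} ≠ 0.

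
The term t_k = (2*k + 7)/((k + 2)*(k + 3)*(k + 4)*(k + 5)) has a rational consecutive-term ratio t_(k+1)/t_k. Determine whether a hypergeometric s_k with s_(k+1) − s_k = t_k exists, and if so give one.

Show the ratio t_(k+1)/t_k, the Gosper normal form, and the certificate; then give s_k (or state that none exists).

s_k = k*(k + 6)/(8*(k**2 + 6*k + 8))

r(k) = (k + 2)*(2*k + 9)/((k + 6)*(2*k + 7)) after simplifying.
Normal form (A,B,C) = (k + 2, k + 6, k + 7/2).
f must satisfy (k + 2)·f(k+1) − (k + 5)·f(k) = k + 7/2.
deg f ≤ 3 (via 1,1,1).
Solve for f: f(k) = k*(k + 3)*(k + 6)/16 (degree 3 ≤ 3).
R(k) = B(k−1)·f(k)/C(k) = k*(k + 3)*(k + 5)*(k + 6)/(8*(2*k + 7)); s_k = R·t_k = k*(k + 6)/(8*(k**2 + 6*k + 8)).
Δs = (2*k + 7)/(k**4 + 14*k**3 + 71*k**2 + 154*k + 120), as required.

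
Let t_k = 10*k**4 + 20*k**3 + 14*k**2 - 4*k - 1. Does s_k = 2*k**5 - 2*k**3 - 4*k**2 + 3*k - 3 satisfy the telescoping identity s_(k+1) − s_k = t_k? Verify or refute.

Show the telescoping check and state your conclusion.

valid (s_(k+1) − s_k reduces to t_k)

s_(k+1) = 3*k + 2*(k + 1)**5 - 2*(k + 1)**3 - 4*(k + 1)**2
s_(k+1) − s_k = 10*k**4 + 20*k**3 + 14*k**2 - 4*k - 1
(s_(k+1) − s_k) − t_k = 0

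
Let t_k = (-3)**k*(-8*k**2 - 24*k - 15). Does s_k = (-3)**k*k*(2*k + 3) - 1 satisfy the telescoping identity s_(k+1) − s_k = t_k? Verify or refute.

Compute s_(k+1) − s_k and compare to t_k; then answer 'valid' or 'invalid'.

s_(k+1) = (-3)**(k + 1)*(k + 1)*(2*k + 5) - 1
s_(k+1) − s_k = (-3)**k*(-8*k**2 - 24*k - 15)
(s_(k+1) − s_k) − t_k = 0

valid; difference matches t_k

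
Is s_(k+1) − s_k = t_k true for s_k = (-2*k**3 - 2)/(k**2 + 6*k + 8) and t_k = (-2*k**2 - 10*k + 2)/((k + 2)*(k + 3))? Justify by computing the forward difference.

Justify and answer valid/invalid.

Invalid: residual 42*(k**2 + 3*k - 1)/(k**4 + 14*k**3 + 71*k**2 + 154*k + 120) ≠ 0.

s_(k+1) = 2*(-(k + 1)**3 - 1)/(6*k + (k + 1)**2 + 14)
s_(k+1) − s_k = 2*(-k**4 - 14*k**3 - 43*k**2 - 28*k - 1)/(k**4 + 14*k**3 + 71*k**2 + 154*k + 120)
(s_(k+1) − s_k) − t_k = 42*(k**2 + 3*k - 1)/(k**4 + 14*k**3 + 71*k**2 + 154*k + 120)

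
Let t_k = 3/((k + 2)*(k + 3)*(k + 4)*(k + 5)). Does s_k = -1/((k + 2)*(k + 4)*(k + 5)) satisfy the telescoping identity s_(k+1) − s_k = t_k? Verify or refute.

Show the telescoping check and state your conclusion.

Invalid: residual -8/(k**5 + 20*k**4 + 155*k**3 + 580*k**2 + 1044*k + 720) ≠ 0.

s_(k+1) = -1/((k + 3)*(k + 5)*(k + 6))
s_(k+1) − s_k = (3*k + 10)/(k**5 + 20*k**4 + 155*k**3 + 580*k**2 + 1044*k + 720)
(s_(k+1) − s_k) − t_k = -8/(k**5 + 20*k**4 + 155*k**3 + 580*k**2 + 1044*k + 720)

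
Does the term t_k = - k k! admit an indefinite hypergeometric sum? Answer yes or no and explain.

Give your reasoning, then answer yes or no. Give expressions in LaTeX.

The ratio is (k + 1)**2/k.
Factor: A=k + 1; B=1; C=k.
Need (k + 1)·f(k+1) − (1)·f(k) = k.
Degrees (1,0,1) ⇒ d ≤ 0.
Match coefficients ⇒ f(k) = 1.
So s_k = (B(k−1)f/C)·t_k = (1/k)·t_k = -factorial(k).
s_(k+1) − s_k = -k*factorial(k) = t_k.

Yes. s_k = - k!.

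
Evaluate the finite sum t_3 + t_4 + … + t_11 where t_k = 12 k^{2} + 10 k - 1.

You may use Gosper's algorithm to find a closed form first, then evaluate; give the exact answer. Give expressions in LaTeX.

The ratio is (12*k**2 + 34*k + 21)/(12*k**2 + 10*k - 1).
Factor: A=1; B=1; C=k**2 + 5*k/6 - 1/12.
Key eq: (1)·f(k+1) = (1)·f(k) + (k**2 + 5*k/6 - 1/12).
d = 3 from the (0,0,2) case.
Match coefficients ⇒ f(k) = k*(4*k**2 - k - 4)/12.
Certificate R = B(k−1)f/C = k*(4*k**2 - k - 4)/(12*k**2 + 10*k - 1) gives s_k = k*(4*k**2 - k - 4).
Verify: 12*k**2 + 10*k - 1 matches t_k.
Telescoping: Σ = s_(12) − s_(3) = 6720 − (87) = 6633.

Σ = 6633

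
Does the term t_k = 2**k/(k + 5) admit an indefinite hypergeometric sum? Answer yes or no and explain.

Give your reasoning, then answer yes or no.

No — t_k has no hypergeometric antidifference.

The ratio is 2*(k + 5)/(k + 6).
Gosper form: A/B · C(k+1)/C(k) with A=2*k + 10, B=k + 6, C=1.
f must satisfy (2*k + 10)·f(k+1) − (k + 5)·f(k) = 1.
d = -1 from the (1,1,0) case.
Bound -1 < 0, so the key equation has no polynomial solution.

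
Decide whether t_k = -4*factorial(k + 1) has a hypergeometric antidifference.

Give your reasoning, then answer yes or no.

Ratio r(k) = k + 2.
A = k + 2, B = 1, C = 1.
Key eq: (k + 2)·f(k+1) = (1)·f(k) + (1).
Degrees (1,0,0) ⇒ d ≤ -1.
deg f ≤ -1 is impossible — no certificate.

No. Not Gosper-summable.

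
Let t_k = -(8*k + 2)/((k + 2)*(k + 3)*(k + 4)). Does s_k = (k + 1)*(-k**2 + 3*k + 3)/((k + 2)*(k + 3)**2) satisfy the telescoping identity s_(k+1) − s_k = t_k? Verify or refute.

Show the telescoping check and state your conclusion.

s_(k+1) = (k + 2)*(3*k - (k + 1)**2 + 6)/((k + 3)*(k + 4)**2)
s_(k+1) − s_k = 2*(-5*k**3 - 22*k**2 - 14*k + 6)/(k**5 + 16*k**4 + 101*k**3 + 314*k**2 + 480*k + 288)
(s_(k+1) − s_k) − t_k = 2*(-k**3 + 7*k**2 + 41*k + 18)/(k**5 + 16*k**4 + 101*k**3 + 314*k**2 + 480*k + 288)

Invalid: residual 2*(-k**3 + 7*k**2 + 41*k + 18)/(k**5 + 16*k**4 + 101*k**3 + 314*k**2 + 480*k + 288) ≠ 0.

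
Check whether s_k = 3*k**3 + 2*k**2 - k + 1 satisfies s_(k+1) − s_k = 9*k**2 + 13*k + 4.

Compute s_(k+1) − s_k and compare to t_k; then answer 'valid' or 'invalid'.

s_(k+1) = -k + 3*(k + 1)**3 + 2*(k + 1)**2
s_(k+1) − s_k = 9*k**2 + 13*k + 4
(s_(k+1) − s_k) − t_k = 0

Valid — Δs_k = t_k.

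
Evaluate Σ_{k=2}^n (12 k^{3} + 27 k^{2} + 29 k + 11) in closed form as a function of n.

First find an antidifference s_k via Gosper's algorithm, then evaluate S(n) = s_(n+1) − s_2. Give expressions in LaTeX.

Step 1: r(k) = (12*k**3 + 63*k**2 + 119*k + 79)/(12*k**3 + 27*k**2 + 29*k + 11).
Gosper form: A/B · C(k+1)/C(k) with A=1, B=1, C=k**3 + 9*k**2/4 + 29*k/12 + 11/12.
Need (1)·f(k+1) − (1)·f(k) = k**3 + 9*k**2/4 + 29*k/12 + 11/12.
deg f ≤ 4 (via 0,0,3).
Solve for f: f(k) = k*(3*k**3 + 3*k**2 + 4*k + 1)/12 (degree 4 ≤ 4).
Then R = B(k−1)f/C = k*(3*k**3 + 3*k**2 + 4*k + 1)/(12*k**3 + 27*k**2 + 29*k + 11), so s_k = R(k)·t_k = k*(3*k**3 + 3*k**2 + 4*k + 1).
s_(k+1) − s_k = 12*k**3 + 27*k**2 + 29*k + 11 = t_k.
Evaluate: s_(n+1) = 3*n**4 + 15*n**3 + 31*n**2 + 30*n + 11; subtract s_(2) = 90 ⇒ S(n) = 3*n**4 + 15*n**3 + 31*n**2 + 30*n - 79.

S(n) = 3 n^{4} + 15 n^{3} + 31 n^{2} + 30 n - 79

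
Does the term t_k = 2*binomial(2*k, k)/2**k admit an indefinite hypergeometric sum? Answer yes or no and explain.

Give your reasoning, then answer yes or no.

t_(k+1)/t_k = (2*k + 1)/(k + 1).
Gosper form: A/B · C(k+1)/C(k) with A=2*k + 1, B=k + 1, C=1.
Key eq: (2*k + 1)·f(k+1) = (k)·f(k) + (1).
Bound: deg f ≤ -1.
Bound -1 < 0, so the key equation has no polynomial solution.

No — key equation has no polynomial f.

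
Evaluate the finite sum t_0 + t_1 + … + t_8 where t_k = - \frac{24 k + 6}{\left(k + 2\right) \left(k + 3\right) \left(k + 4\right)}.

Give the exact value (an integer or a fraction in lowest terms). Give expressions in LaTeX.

Σ = -117/44

The ratio is (k + 2)*(4*k + 5)/((k + 5)*(4*k + 1)).
So A=k + 2 and B=k + 5, with C=k + 1/4.
Need (k + 2)·f(k+1) − (k + 4)·f(k) = k + 1/4.
Bound: deg f ≤ 2.
Match coefficients ⇒ f(k) = k*(3*k - 1)/16.
R(k) = B(k−1)·f(k)/C(k) = k*(k + 4)*(3*k - 1)/(4*(4*k + 1)); s_k = R·t_k = -3*k*(3*k - 1)/(2*(k + 2)*(k + 3)).
Δs = 6*(-4*k - 1)/(k**3 + 9*k**2 + 26*k + 24), as required.
Σ_(k=0)^(8) t_k = s_(9) − s_(0) = -117/44 − (0) = -117/44.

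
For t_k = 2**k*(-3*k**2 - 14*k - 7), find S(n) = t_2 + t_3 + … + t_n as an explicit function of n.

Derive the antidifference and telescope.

Compute t_(k+1)/t_k: get 2*(3*k**2 + 20*k + 24)/(3*k**2 + 14*k + 7).
Take A(k)=2, B(k)=1, C(k)=k**2 + 14*k/3 + 7/3.
f must satisfy (2)·f(k+1) − (1)·f(k) = k**2 + 14*k/3 + 7/3.
Degrees (0,0,2) ⇒ d ≤ 2.
Solve for f: f(k) = (3*k**2 + 2*k - 3)/3 (degree 2 ≤ 2).
R(k) = B(k−1)·f(k)/C(k) = (3*k**2 + 2*k - 3)/(3*k**2 + 14*k + 7); s_k = R·t_k = 2**k*(-3*k**2 - 2*k + 3).
Check: Δs_k = 2**k*(-3*k**2 - 14*k - 7). ✓
Σ_(k=2)^n t_k = s_(n+1) − s_(2) = (2**(n + 1)*(-3*n**2 - 8*n - 2)) − (-52), i.e. -6*2**n*n**2 - 16*2**n*n - 4*2**n + 52.

S(n) = -6*2**n*n**2 - 16*2**n*n - 4*2**n + 52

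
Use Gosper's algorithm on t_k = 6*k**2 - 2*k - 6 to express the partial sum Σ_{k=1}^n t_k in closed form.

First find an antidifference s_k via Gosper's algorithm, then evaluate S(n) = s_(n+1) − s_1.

S(n) = 2*n*(n**2 + n - 3)

Step 1: r(k) = (k - 3*(k + 1)**2 + 4)/(-3*k**2 + k + 3).
Factor: A=1; B=1; C=k**2 - k/3 - 1.
Solve (1)·f(k+1) − (1)·f(k) = k**2 - k/3 - 1.
d = 3 from the (0,0,2) case.
Match coefficients ⇒ f(k) = k*(k**2 - 2*k - 2)/3.
R(k) = B(k−1)·f(k)/C(k) = k*(k**2 - 2*k - 2)/(3*k**2 - k - 3); s_k = R·t_k = 2*k*(k**2 - 2*k - 2).
Verify: 6*k**2 - 2*k - 6 matches t_k.
Telescope: S(n) = s_(n+1) − s_(1) = 2*n**3 + 2*n**2 - 6*n - 6 − (-6) = 2*n*(n**2 + n - 3).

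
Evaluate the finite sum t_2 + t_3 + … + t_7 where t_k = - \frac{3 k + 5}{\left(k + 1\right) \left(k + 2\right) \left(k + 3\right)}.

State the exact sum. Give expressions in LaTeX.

Step 1: r(k) = (k + 1)*(3*k + 8)/((k + 4)*(3*k + 5)).
A = k + 1, B = k + 4, C = k + 5/3.
Solve (k + 1)·f(k+1) − (k + 3)·f(k) = k + 5/3.
d = 2 from the (1,1,1) case.
Solve for f: f(k) = k*(2*k + 3)/3 (degree 2 ≤ 2).
Certificate R = B(k−1)f/C = k*(k + 3)*(2*k + 3)/(3*k + 5) gives s_k = k*(-2*k - 3)/((k + 1)*(k + 2)).
Verify: (-3*k - 5)/(k**3 + 6*k**2 + 11*k + 6) matches t_k.
Telescoping: Σ = s_(8) − s_(2) = -76/45 − (-7/6) = -47/90.

Σ = -47/90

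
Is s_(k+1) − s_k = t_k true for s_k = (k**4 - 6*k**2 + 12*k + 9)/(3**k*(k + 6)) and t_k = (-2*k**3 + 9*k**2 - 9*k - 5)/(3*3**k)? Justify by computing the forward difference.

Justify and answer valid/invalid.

Invalid: residual (2*k**4 + 6*k**3 - 54*k**2 + 68*k + 39)/(3**k*(k**2 + 13*k + 42)) ≠ 0.

s_(k+1) = (k**4 + 4*k**3 + 4*k + 16)/(3*3**k*(k + 7))
s_(k+1) − s_k = (-2*k**5 - 11*k**4 + 42*k**3 + 94*k**2 - 239*k - 93)/(3*3**k*(k**2 + 13*k + 42))
(s_(k+1) − s_k) − t_k = (2*k**4 + 6*k**3 - 54*k**2 + 68*k + 39)/(3**k*(k**2 + 13*k + 42))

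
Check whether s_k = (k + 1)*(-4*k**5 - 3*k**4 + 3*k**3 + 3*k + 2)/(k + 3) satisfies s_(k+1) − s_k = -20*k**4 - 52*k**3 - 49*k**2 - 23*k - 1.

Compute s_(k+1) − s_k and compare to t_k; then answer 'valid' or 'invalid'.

Invalid: residual 2*(16*k**5 + 109*k**4 + 208*k**3 + 170*k**2 + 73*k + 5)/(k**2 + 7*k + 12) ≠ 0.

s_(k+1) = (k + 2)*(3*k - 4*(k + 1)**5 - 3*(k + 1)**4 + 3*(k + 1)**3 + 5)/(k + 4)
s_(k+1) − s_k = (-20*k**6 - 160*k**5 - 435*k**4 - 574*k**3 - 410*k**2 - 137*k - 2)/(k**2 + 7*k + 12)
(s_(k+1) − s_k) − t_k = 2*(16*k**5 + 109*k**4 + 208*k**3 + 170*k**2 + 73*k + 5)/(k**2 + 7*k + 12)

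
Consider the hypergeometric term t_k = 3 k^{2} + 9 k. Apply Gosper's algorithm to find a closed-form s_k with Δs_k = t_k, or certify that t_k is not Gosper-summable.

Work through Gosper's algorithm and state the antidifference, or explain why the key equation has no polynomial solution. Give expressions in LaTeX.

s_k = k \left(k^{2} + 3 k - 4\right)

Ratio r(k) = (k**2 + 5*k + 4)/(k*(k + 3)).
Factor: A=1; B=1; C=k**2 + 3*k.
Set up (1)·f(k+1) − (1)·f(k) − (k**2 + 3*k) = 0.
Bound: deg f ≤ 3.
Solving with deg f ≤ 3: f(k) = k*(k - 1)*(k + 4)/3.
So s_k = (B(k−1)f/C)·t_k = ((k - 1)*(k + 4)/(3*(k + 3)))·t_k = k*(k**2 + 3*k - 4).
Δs = 3*k*(k + 3), as required.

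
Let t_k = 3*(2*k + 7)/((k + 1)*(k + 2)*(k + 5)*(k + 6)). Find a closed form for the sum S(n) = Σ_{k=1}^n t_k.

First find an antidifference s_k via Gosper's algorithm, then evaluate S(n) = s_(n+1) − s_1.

S(n) = n*(n + 8)/(4*(n**2 + 8*n + 12))

The ratio is (k + 1)*(k + 5)*(2*k + 9)/((k + 3)*(k + 7)*(2*k + 7)).
Gosper form: A/B · C(k+1)/C(k) with A=k + 1, B=k + 7, C=k**3 + 21*k**2/2 + 73*k/2 + 42.
Solve (k + 1)·f(k+1) − (k + 6)·f(k) = k**3 + 21*k**2/2 + 73*k/2 + 42.
Bound: deg f ≤ 5.
Coefficient equations give f(k) = k*(k + 2)*(k + 3)*(k + 4)*(k + 6)/10.
R(k) = B(k−1)·f(k)/C(k) = k*(k + 2)*(k + 6)**2/(5*(2*k + 7)); s_k = R·t_k = 3*k*(k + 6)/(5*(k**2 + 6*k + 5)).
Δs = 3*(2*k + 7)/(k**4 + 14*k**3 + 65*k**2 + 112*k + 60), as required.
Telescope: S(n) = s_(n+1) − s_(1) = 3*(n**2 + 8*n + 7)/(5*(n**2 + 8*n + 12)) − (7/20) = n*(n + 8)/(4*(n**2 + 8*n + 12)).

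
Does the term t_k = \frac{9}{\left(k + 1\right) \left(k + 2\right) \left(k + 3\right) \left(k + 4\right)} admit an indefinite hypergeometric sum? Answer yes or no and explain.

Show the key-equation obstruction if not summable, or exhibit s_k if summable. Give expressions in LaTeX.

Yes. s_k = \frac{k \left(k^{2} + 6 k + 11\right)}{2 \left(k + 1\right) \left(k + 2\right) \left(k + 3\right)}.

Compute t_(k+1)/t_k: get (k + 1)/(k + 5).
Factor: A=k + 1; B=k + 5; C=1.
Key eq: (k + 1)·f(k+1) = (k + 4)·f(k) + (1).
From deg A=1, deg B=1, deg C=0: d=3.
Coefficient equations give f(k) = k*(k**2 + 6*k + 11)/18.
So s_k = (B(k−1)f/C)·t_k = (k*(k + 4)*(k**2 + 6*k + 11)/18)·t_k = k*(k**2 + 6*k + 11)/(2*(k + 1)*(k + 2)*(k + 3)).
s_(k+1) − s_k = 9/(k**4 + 10*k**3 + 35*k**2 + 50*k + 24) = t_k.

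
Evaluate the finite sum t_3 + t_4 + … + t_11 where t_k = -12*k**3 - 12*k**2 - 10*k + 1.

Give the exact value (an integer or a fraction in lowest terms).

Step 1: r(k) = (12*k**3 + 48*k**2 + 70*k + 33)/(12*k**3 + 12*k**2 + 10*k - 1).
A = 1, B = 1, C = k**3 + k**2 + 5*k/6 - 1/12.
Key eq: (1)·f(k+1) = (1)·f(k) + (k**3 + k**2 + 5*k/6 - 1/12).
Degrees (0,0,3) ⇒ d ≤ 4.
Solving with deg f ≤ 4: f(k) = k*(3*k**3 - 2*k**2 + 2*k - 4)/12.
Get s_k = R·t_k = k*(-3*k**3 + 2*k**2 - 2*k + 4) with R(k) = B(k−1)f(k)/C(k) = k*(3*k**3 - 2*k**2 + 2*k - 4)/(12*k**3 + 12*k**2 + 10*k - 1).
Δs = -12*k**3 - 12*k**2 - 10*k + 1, as required.
Sum = s_(12) − s_(3); s_(12) = -58992, s_(3) = -195 ⇒ -58797.

Σ = -58797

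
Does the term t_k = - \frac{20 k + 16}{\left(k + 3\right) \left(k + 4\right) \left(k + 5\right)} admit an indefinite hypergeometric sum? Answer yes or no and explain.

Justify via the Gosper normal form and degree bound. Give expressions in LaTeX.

t_(k+1)/t_k = (k + 3)*(5*k + 9)/((k + 6)*(5*k + 4)).
So A=k + 3 and B=k + 6, with C=k + 4/5.
f must satisfy (k + 3)·f(k+1) − (k + 5)·f(k) = k + 4/5.
deg f ≤ 2 (via 1,1,1).
Match coefficients ⇒ f(k) = k*(19*k + 13)/120.
Certificate R = B(k−1)f/C = k*(k + 5)*(19*k + 13)/(24*(5*k + 4)) gives s_k = -k*(19*k + 13)/(6*(k + 3)*(k + 4)).
Δs = 4*(-5*k - 4)/(k**3 + 12*k**2 + 47*k + 60), as required.

Yes. s_k = - \frac{k \left(19 k + 13\right)}{6 \left(k + 3\right) \left(k + 4\right)}.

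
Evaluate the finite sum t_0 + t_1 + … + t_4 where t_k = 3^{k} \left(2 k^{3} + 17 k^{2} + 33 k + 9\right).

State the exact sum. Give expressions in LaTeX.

The ratio is 3*(2*k**3 + 23*k**2 + 73*k + 61)/(2*k**3 + 17*k**2 + 33*k + 9).
Gosper form: A/B · C(k+1)/C(k) with A=3, B=1, C=k**3 + 17*k**2/2 + 33*k/2 + 9/2.
Need (3)·f(k+1) − (1)·f(k) = k**3 + 17*k**2/2 + 33*k/2 + 9/2.
d = 3 from the (0,0,3) case.
A polynomial solution: f(k) = (k + 1)*(k**2 + 3*k - 3)/2.
So s_k = (B(k−1)f/C)·t_k = ((k + 1)*(k**2 + 3*k - 3)/(2*k**3 + 17*k**2 + 33*k + 9))·t_k = 3**k*(k**3 + 4*k**2 - 3).
s_(k+1) − s_k = 3**k*(2*k**3 + 17*k**2 + 33*k + 9) = t_k.
Telescoping: Σ = s_(5) − s_(0) = 53946 − (-3) = 53949.

Σ = 53949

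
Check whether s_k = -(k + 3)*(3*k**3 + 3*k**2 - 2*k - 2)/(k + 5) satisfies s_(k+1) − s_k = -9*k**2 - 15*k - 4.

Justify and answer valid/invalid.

s_(k+1) = (k + 4)*(2*k - 3*(k + 1)**3 - 3*(k + 1)**2 + 4)/(k + 6)
s_(k+1) − s_k = (-9*k**4 - 102*k**3 - 325*k**2 - 332*k - 76)/(k**2 + 11*k + 30)
(s_(k+1) − s_k) − t_k = 2*(6*k**3 + 57*k**2 + 81*k + 22)/(k**2 + 11*k + 30)

Invalid: residual 2*(6*k**3 + 57*k**2 + 81*k + 22)/(k**2 + 11*k + 30) ≠ 0.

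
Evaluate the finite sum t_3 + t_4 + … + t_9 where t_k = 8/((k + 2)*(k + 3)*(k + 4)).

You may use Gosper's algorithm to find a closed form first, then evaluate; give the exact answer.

Step 1: r(k) = (k + 2)/(k + 5).
Take A(k)=k + 2, B(k)=k + 5, C(k)=1.
Set up (k + 2)·f(k+1) − (k + 4)·f(k) − (1) = 0.
Degrees (1,1,0) ⇒ d ≤ 2.
Solving with deg f ≤ 2: f(k) = k*(k + 5)/12.
Then R = B(k−1)f/C = k*(k + 4)*(k + 5)/12, so s_k = R(k)·t_k = 2*k*(k + 5)/(3*(k + 2)*(k + 3)).
Verify: 8/(k**3 + 9*k**2 + 26*k + 24) matches t_k.
Σ_(k=3)^(9) t_k = s_(10) − s_(3) = 25/39 − (8/15) = 7/65.

Σ = 7/65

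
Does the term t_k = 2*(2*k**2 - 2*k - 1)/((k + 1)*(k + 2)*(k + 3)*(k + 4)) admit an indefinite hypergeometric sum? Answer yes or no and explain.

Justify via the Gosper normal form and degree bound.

Yes. s_k = k*(k**2 - 6*k - 1)/(3*(k + 1)*(k + 2)*(k + 3)).

r(k) = (k + 1)*(2*k - 2*(k + 1)**2 + 3)/((k + 5)*(-2*k**2 + 2*k + 1)) after simplifying.
A = k + 1, B = k + 5, C = k**2 - k - 1/2.
Key eq: (k + 1)·f(k+1) = (k + 4)·f(k) + (k**2 - k - 1/2).
From deg A=1, deg B=1, deg C=2: d=3.
Solving with deg f ≤ 3: f(k) = k*(k**2 - 6*k - 1)/12.
Get s_k = R·t_k = k*(k**2 - 6*k - 1)/(3*(k + 1)*(k + 2)*(k + 3)) with R(k) = B(k−1)f(k)/C(k) = k*(k + 4)*(k**2 - 6*k - 1)/(6*(2*k**2 - 2*k - 1)).
s_(k+1) − s_k = 2*(2*k**2 - 2*k - 1)/(k**4 + 10*k**3 + 35*k**2 + 50*k + 24) = t_k.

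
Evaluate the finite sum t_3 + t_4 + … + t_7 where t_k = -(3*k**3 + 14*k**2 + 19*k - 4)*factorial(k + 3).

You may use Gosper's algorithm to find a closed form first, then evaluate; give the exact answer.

Σ = -7185009600

Ratio r(k) = (3*k**4 + 35*k**3 + 148*k**2 + 256*k + 128)/(3*k**3 + 14*k**2 + 19*k - 4).
So A=k + 4 and B=1, with C=k**3 + 14*k**2/3 + 19*k/3 - 4/3.
Solve (k + 4)·f(k+1) − (1)·f(k) = k**3 + 14*k**2/3 + 19*k/3 - 4/3.
From deg A=1, deg B=0, deg C=3: d=2.
Solve for f: f(k) = (k + 1)*(3*k - 4)/3 (degree 2 ≤ 2).
So s_k = (B(k−1)f/C)·t_k = ((k + 1)*(3*k - 4)/(3*k**3 + 14*k**2 + 19*k - 4))·t_k = -(k + 1)*(3*k - 4)*factorial(k + 3).
s_(k+1) − s_k = -(3*k**3 + 14*k**2 + 19*k - 4)*factorial(k + 3) = t_k.
Evaluate s at k=8 and k=3: -7185024000 and -14400; difference -7185009600.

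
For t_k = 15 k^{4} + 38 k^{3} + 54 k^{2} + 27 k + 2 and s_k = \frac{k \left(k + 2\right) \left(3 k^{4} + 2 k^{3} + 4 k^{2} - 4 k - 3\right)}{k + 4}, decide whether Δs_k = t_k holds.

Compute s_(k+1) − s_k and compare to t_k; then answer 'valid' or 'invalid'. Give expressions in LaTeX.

Invalid: residual \frac{2 \left(- 12 k^{5} - 96 k^{4} - 202 k^{3} - 247 k^{2} - 113 k - 8\right)}{k^{2} + 9 k + 20} ≠ 0.

s_(k+1) = (3*k**6 + 26*k**5 + 93*k**4 + 176*k**3 + 174*k**2 + 74*k + 6)/(k + 5)
s_(k+1) − s_k = (15*k**6 + 149*k**5 + 504*k**4 + 869*k**3 + 831*k**2 + 332*k + 24)/(k**2 + 9*k + 20)
(s_(k+1) − s_k) − t_k = 2*(-12*k**5 - 96*k**4 - 202*k**3 - 247*k**2 - 113*k - 8)/(k**2 + 9*k + 20)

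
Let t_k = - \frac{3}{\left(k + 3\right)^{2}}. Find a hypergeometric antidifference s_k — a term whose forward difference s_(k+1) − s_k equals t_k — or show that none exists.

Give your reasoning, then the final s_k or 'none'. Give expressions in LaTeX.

r(k) = (k + 3)**2/(k + 4)**2 after simplifying.
So A=k**2 + 6*k + 9 and B=k**2 + 8*k + 16, with C=1.
Need (k**2 + 6*k + 9)·f(k+1) − (k**2 + 6*k + 9)·f(k) = 1.
Bound: deg f ≤ 0.
Write f(k) = c0. Then LHS − RHS = -1, requiring -1 = 0: contradictory. No certificate.

none — t_k is not Gosper-summable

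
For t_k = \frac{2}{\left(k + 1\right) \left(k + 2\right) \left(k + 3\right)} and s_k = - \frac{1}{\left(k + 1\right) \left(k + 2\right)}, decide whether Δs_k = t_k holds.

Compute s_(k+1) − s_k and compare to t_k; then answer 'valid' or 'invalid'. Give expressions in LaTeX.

Valid: the claim telescopes to t_k.

s_(k+1) = -1/((k + 2)*(k + 3))
s_(k+1) − s_k = 2/(k**3 + 6*k**2 + 11*k + 6)
(s_(k+1) − s_k) − t_k = 0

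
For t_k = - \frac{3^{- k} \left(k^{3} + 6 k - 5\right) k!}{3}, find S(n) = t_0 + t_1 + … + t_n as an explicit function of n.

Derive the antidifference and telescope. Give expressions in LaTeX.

S(n) = 3^{- n - 1} \left(3^{n + 2} - n^{3} n! - 3 n^{2} n! - 6 n n! - 4 n!\right)

t_(k+1)/t_k = (k + 1)*(6*k + (k + 1)**3 + 1)/(3*(k**3 + 6*k - 5)).
Factor: A=k/3 + 1/3; B=1; C=k**3 + 6*k - 5.
Set up (k/3 + 1/3)·f(k+1) − (1)·f(k) − (k**3 + 6*k - 5) = 0.
Degrees (1,0,3) ⇒ d ≤ 2.
A polynomial solution: f(k) = 3*(k**2 + 3).
R(k) = B(k−1)·f(k)/C(k) = 3*(k**2 + 3)/(k**3 + 6*k - 5); s_k = R·t_k = -(k**2 + 3)*factorial(k)/3**k.
Check: Δs_k = -(k**3 + 6*k - 5)*factorial(k)/(3*3**k). ✓
s_(n+1) = -3**(-n - 1)*(n**2 + 2*n + 4)*factorial(n + 1) and s_(0) = -3, so S(n) = 3**(-n - 1)*(3**(n + 2) - n**3*factorial(n) - 3*n**2*factorial(n) - 6*n*factorial(n) - 4*factorial(n)).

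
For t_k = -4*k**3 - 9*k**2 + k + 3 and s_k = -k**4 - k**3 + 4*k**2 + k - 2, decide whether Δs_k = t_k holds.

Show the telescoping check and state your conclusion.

valid; difference matches t_k

s_(k+1) = -k**4 - 5*k**3 - 5*k**2 + 2*k + 1
s_(k+1) − s_k = -4*k**3 - 9*k**2 + k + 3
(s_(k+1) − s_k) − t_k = 0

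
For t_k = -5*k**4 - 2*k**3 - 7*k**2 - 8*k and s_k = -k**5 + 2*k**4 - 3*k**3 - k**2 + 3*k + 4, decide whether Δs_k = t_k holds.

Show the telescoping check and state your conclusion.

valid; difference matches t_k

s_(k+1) = -k**5 - 3*k**4 - 5*k**3 - 8*k**2 - 5*k + 4
s_(k+1) − s_k = k*(-5*k**3 - 2*k**2 - 7*k - 8)
(s_(k+1) − s_k) − t_k = 0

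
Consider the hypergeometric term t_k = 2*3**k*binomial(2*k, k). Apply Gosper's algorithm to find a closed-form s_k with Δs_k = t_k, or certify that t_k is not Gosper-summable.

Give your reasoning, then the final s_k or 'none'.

no hypergeometric antidifference exists

The ratio is 6*(2*k + 1)/(k + 1).
Gosper form: A/B · C(k+1)/C(k) with A=12*k + 6, B=k + 1, C=1.
f must satisfy (12*k + 6)·f(k+1) − (k)·f(k) = 1.
From deg A=1, deg B=1, deg C=0: d=-1.
d = -1 < 0 ⇒ no nonzero polynomial f; not summable.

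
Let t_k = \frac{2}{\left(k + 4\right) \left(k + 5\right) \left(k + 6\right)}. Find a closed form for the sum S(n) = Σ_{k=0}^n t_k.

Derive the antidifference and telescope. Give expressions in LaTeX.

S(n) = \frac{n^{2} + 11 n + 10}{20 \left(n^{2} + 11 n + 30\right)}

The ratio is (k + 4)/(k + 7).
Gosper form: A/B · C(k+1)/C(k) with A=k + 4, B=k + 7, C=1.
Solve (k + 4)·f(k+1) − (k + 6)·f(k) = 1.
Bound: deg f ≤ 2.
Solve for f: f(k) = k*(k + 9)/40 (degree 2 ≤ 2).
Certificate R = B(k−1)f/C = k*(k + 6)*(k + 9)/40 gives s_k = k*(k + 9)/(20*(k + 4)*(k + 5)).
Δs = 2/(k**3 + 15*k**2 + 74*k + 120), as required.
Telescope: S(n) = s_(n+1) − s_(0) = (n**2 + 11*n + 10)/(20*(n**2 + 11*n + 30)) − (0) = (n**2 + 11*n + 10)/(20*(n**2 + 11*n + 30)).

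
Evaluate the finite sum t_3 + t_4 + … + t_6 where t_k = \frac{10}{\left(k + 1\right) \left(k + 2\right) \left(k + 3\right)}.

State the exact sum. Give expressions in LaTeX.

Ratio r(k) = (k + 1)/(k + 4).
Factor: A=k + 1; B=k + 4; C=1.
Set up (k + 1)·f(k+1) − (k + 3)·f(k) − (1) = 0.
d = 2 from the (1,1,0) case.
A polynomial solution: f(k) = k*(k + 3)/4.
Certificate R = B(k−1)f/C = k*(k + 3)**2/4 gives s_k = 5*k*(k + 3)/(2*(k + 1)*(k + 2)).
Verify: 10/(k**3 + 6*k**2 + 11*k + 6) matches t_k.
Σ_(k=3)^(6) t_k = s_(7) − s_(3) = 175/72 − (9/4) = 13/72.

Σ = 13/72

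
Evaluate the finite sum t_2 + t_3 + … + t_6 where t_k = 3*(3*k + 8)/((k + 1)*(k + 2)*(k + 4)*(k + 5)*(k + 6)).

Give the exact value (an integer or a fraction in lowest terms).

Σ = 155/7392

Ratio r(k) = (k + 1)*(k + 4)*(3*k + 11)/((k + 3)*(k + 7)*(3*k + 8)).
So A=k + 1 and B=k + 7, with C=k**2 + 17*k/3 + 8.
Solve (k + 1)·f(k+1) − (k + 6)·f(k) = k**2 + 17*k/3 + 8.
Degrees (1,1,2) ⇒ d ≤ 5.
Solving with deg f ≤ 5: f(k) = k*(k + 2)*(k + 3)*(k**2 + 10*k + 29)/60.
Certificate R = B(k−1)f/C = k*(k + 2)*(k + 6)*(k**2 + 10*k + 29)/(20*(3*k + 8)) gives s_k = 3*k*(k**2 + 10*k + 29)/(20*(k**3 + 10*k**2 + 29*k + 20)).
s_(k+1) − s_k = 3*(3*k + 8)/(k**5 + 18*k**4 + 121*k**3 + 372*k**2 + 508*k + 240) = t_k.
Sum = s_(7) − s_(2); s_(7) = 259/1760, s_(2) = 53/420 ⇒ 155/7392.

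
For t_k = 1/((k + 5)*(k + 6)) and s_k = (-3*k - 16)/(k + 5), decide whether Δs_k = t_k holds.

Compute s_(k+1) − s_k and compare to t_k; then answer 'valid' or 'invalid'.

s_(k+1) = (-3*k - 19)/(k + 6)
s_(k+1) − s_k = 1/(k**2 + 11*k + 30)
(s_(k+1) − s_k) − t_k = 0

Valid — Δs_k = t_k.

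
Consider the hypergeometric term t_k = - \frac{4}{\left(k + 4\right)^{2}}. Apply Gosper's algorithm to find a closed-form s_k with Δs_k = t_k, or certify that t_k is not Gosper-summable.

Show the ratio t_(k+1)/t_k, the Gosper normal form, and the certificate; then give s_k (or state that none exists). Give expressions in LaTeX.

no hypergeometric antidifference exists

t_(k+1)/t_k = (k + 4)**2/(k + 5)**2.
Factor: A=k**2 + 8*k + 16; B=k**2 + 10*k + 25; C=1.
Set up (k**2 + 8*k + 16)·f(k+1) − (k**2 + 8*k + 16)·f(k) − (1) = 0.
Bound: deg f ≤ 0.
f = c0 ⇒ A·f(k+1) − B(k−1)·f(k) − C = -1. The system {-1 = 0} is inconsistent; no antidifference.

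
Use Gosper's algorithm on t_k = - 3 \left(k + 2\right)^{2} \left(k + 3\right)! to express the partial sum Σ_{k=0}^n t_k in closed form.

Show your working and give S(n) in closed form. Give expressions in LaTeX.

t_(k+1)/t_k = (k + 3)**2*(k + 4)/(k + 2)**2.
Gosper form: A/B · C(k+1)/C(k) with A=k + 4, B=1, C=k**2 + 4*k + 4.
f must satisfy (k + 4)·f(k+1) − (1)·f(k) = k**2 + 4*k + 4.
Degrees (1,0,2) ⇒ d ≤ 1.
Match coefficients ⇒ f(k) = k.
So s_k = (B(k−1)f/C)·t_k = (k/(k + 2)**2)·t_k = -3*k*factorial(k + 3).
Verify: -3*(k + 2)**2*factorial(k + 3) matches t_k.
s_(n+1) = -3*(n + 1)*factorial(n + 4) and s_(0) = 0, so S(n) = -3*(n + 1)*factorial(n + 4).

S(n) = - 3 \left(n + 1\right) \left(n + 4\right)!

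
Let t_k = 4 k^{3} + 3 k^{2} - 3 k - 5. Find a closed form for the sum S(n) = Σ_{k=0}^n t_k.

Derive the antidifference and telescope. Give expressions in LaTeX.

S(n) = n^{4} + 3 n^{3} + n^{2} - 6 n - 5

Step 1: r(k) = (4*k**3 + 15*k**2 + 15*k - 1)/(4*k**3 + 3*k**2 - 3*k - 5).
Take A(k)=1, B(k)=1, C(k)=k**3 + 3*k**2/4 - 3*k/4 - 5/4.
Key eq: (1)·f(k+1) = (1)·f(k) + (k**3 + 3*k**2/4 - 3*k/4 - 5/4).
Bound: deg f ≤ 4.
A polynomial solution: f(k) = k*(k**3 - k**2 - 2*k - 3)/4.
Get s_k = R·t_k = k*(k**3 - k**2 - 2*k - 3) with R(k) = B(k−1)f(k)/C(k) = k*(k**3 - k**2 - 2*k - 3)/(4*k**3 + 3*k**2 - 3*k - 5).
Verify: 4*k**3 + 3*k**2 - 3*k - 5 matches t_k.
s_(n+1) = n**4 + 3*n**3 + n**2 - 6*n - 5 and s_(0) = 0, so S(n) = n**4 + 3*n**3 + n**2 - 6*n - 5.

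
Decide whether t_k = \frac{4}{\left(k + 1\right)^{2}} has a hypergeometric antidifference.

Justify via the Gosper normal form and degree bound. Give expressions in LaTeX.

No — t_k has no hypergeometric antidifference.

Ratio r(k) = (k + 1)**2/(k + 2)**2.
So A=k**2 + 2*k + 1 and B=k**2 + 4*k + 4, with C=1.
Key eq: (k**2 + 2*k + 1)·f(k+1) = (k**2 + 2*k + 1)·f(k) + (1).
Degrees (2,2,0) ⇒ d ≤ 0.
Write f(k) = c0. Then LHS − RHS = -1, requiring -1 = 0: contradictory. No certificate.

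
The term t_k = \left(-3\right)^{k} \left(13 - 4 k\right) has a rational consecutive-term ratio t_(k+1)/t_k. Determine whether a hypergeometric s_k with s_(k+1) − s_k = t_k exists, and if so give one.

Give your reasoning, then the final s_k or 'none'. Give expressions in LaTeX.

The ratio is 3*(9 - 4*k)/(4*k - 13).
A = -3, B = 1, C = k - 13/4.
Solve (-3)·f(k+1) − (1)·f(k) = k - 13/4.
Bound: deg f ≤ 1.
Coefficient equations give f(k) = -(k - 4)/4.
Certificate R = B(k−1)f/C = -(k - 4)/(4*k - 13) gives s_k = (-3)**k*(k - 4).
s_(k+1) − s_k = (-3)**k*(13 - 4*k) = t_k.

s_k = \left(-3\right)^{k} \left(k - 4\right)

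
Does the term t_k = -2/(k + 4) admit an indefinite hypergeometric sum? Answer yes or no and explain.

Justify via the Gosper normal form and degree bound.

t_(k+1)/t_k = (k + 4)/(k + 5).
A = k + 4, B = k + 5, C = 1.
Set up (k + 4)·f(k+1) − (k + 4)·f(k) − (1) = 0.
Degrees (1,1,0) ⇒ d ≤ 0.
Put f(k) = c0: A·f(k+1) − B(k−1)·f(k) − C = -1; need -1 = 0 — inconsistent ⇒ no f, not summable.

No. Not Gosper-summable.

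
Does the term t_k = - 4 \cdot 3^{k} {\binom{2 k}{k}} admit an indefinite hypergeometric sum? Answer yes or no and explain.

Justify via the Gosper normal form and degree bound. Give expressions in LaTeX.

No — negative degree bound, so no certificate f.

Step 1: r(k) = 6*(2*k + 1)/(k + 1).
Factor: A=12*k + 6; B=k + 1; C=1.
Set up (12*k + 6)·f(k+1) − (k)·f(k) − (1) = 0.
Degrees (1,1,0) ⇒ d ≤ -1.
deg f ≤ -1 is impossible — no certificate.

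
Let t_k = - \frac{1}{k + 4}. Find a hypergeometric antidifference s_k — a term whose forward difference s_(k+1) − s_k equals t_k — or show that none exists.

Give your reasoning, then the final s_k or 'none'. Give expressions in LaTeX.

t_(k+1)/t_k = (k + 4)/(k + 5).
Factor: A=k + 4; B=k + 5; C=1.
Need (k + 4)·f(k+1) − (k + 4)·f(k) = 1.
d = 0 from the (1,1,0) case.
Write f(k) = c0. Then LHS − RHS = -1, requiring -1 = 0: contradictory. No certificate.

no hypergeometric antidifference exists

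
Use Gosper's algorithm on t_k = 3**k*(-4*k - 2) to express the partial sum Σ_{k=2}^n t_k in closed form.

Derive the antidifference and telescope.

S(n) = -6*3**n*n + 18

Compute t_(k+1)/t_k: get 3*(2*k + 3)/(2*k + 1).
A = 3, B = 1, C = k + 1/2.
Key eq: (3)·f(k+1) = (1)·f(k) + (k + 1/2).
Degrees (0,0,1) ⇒ d ≤ 1.
Solving with deg f ≤ 1: f(k) = (k - 1)/2.
Get s_k = R·t_k = 2*3**k*(1 - k) with R(k) = B(k−1)f(k)/C(k) = (k - 1)/(2*k + 1).
Check: Δs_k = 3**k*(-4*k - 2). ✓
Σ_(k=2)^n t_k = s_(n+1) − s_(2) = (-6*3**n*n) − (-18), i.e. -6*3**n*n + 18.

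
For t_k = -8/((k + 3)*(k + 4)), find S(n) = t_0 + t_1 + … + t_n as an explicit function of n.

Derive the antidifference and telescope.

S(n) = 8*(-n - 1)/(3*(n + 4))

r(k) = (k + 3)/(k + 5) after simplifying.
Normal form (A,B,C) = (k + 3, k + 5, 1).
Solve (k + 3)·f(k+1) − (k + 4)·f(k) = 1.
Degrees (1,1,0) ⇒ d ≤ 1.
Coefficient equations give f(k) = k/3.
R(k) = B(k−1)·f(k)/C(k) = k*(k + 4)/3; s_k = R·t_k = -8*k/(3*k + 9).
Δs = -8/(k**2 + 7*k + 12), as required.
Σ_(k=0)^n t_k = s_(n+1) − s_(0) = (8*(-n - 1)/(3*(n + 4))) − (0), i.e. 8*(-n - 1)/(3*(n + 4)).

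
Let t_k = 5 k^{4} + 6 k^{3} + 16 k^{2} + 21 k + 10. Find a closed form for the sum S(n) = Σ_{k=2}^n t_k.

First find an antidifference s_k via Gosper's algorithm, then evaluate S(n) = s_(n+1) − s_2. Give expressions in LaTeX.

Ratio r(k) = (5*k**4 + 26*k**3 + 64*k**2 + 91*k + 58)/(5*k**4 + 6*k**3 + 16*k**2 + 21*k + 10).
Normal form (A,B,C) = (1, 1, k**4 + 6*k**3/5 + 16*k**2/5 + 21*k/5 + 2).
Need (1)·f(k+1) − (1)·f(k) = k**4 + 6*k**3/5 + 16*k**2/5 + 21*k/5 + 2.
d = 5 from the (0,0,4) case.
Coefficient equations give f(k) = k*(k**4 - k**3 + 4*k**2 + 4*k + 2)/5.
Get s_k = R·t_k = k*(k**4 - k**3 + 4*k**2 + 4*k + 2) with R(k) = B(k−1)f(k)/C(k) = k*(k**4 - k**3 + 4*k**2 + 4*k + 2)/(5*k**4 + 6*k**3 + 16*k**2 + 21*k + 10).
s_(k+1) − s_k = 5*k**4 + 6*k**3 + 16*k**2 + 21*k + 10 = t_k.
s_(n+1) = n**5 + 4*n**4 + 10*n**3 + 20*n**2 + 23*n + 10 and s_(2) = 68, so S(n) = n**5 + 4*n**4 + 10*n**3 + 20*n**2 + 23*n - 58.

S(n) = n^{5} + 4 n^{4} + 10 n^{3} + 20 n^{2} + 23 n - 58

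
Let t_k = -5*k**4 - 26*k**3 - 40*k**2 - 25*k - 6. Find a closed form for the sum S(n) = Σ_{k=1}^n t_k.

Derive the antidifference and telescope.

S(n) = n*(-n**4 - 9*n**3 - 28*n**2 - 39*n - 25)

t_(k+1)/t_k = (5*k**4 + 46*k**3 + 148*k**2 + 203*k + 102)/(5*k**4 + 26*k**3 + 40*k**2 + 25*k + 6).
Gosper form: A/B · C(k+1)/C(k) with A=1, B=1, C=k**4 + 26*k**3/5 + 8*k**2 + 5*k + 6/5.
Need (1)·f(k+1) − (1)·f(k) = k**4 + 26*k**3/5 + 8*k**2 + 5*k + 6/5.
Degrees (0,0,4) ⇒ d ≤ 5.
A polynomial solution: f(k) = k**2*(k + 1)*(k**2 + 3*k - 1)/5.
R(k) = B(k−1)·f(k)/C(k) = k**2*(k**2 + 3*k - 1)/(5*k**3 + 21*k**2 + 19*k + 6); s_k = R·t_k = k**2*(-k**3 - 4*k**2 - 2*k + 1).
s_(k+1) − s_k = -5*k**4 - 26*k**3 - 40*k**2 - 25*k - 6 = t_k.
Σ_(k=1)^n t_k = s_(n+1) − s_(1) = (-n**5 - 9*n**4 - 28*n**3 - 39*n**2 - 25*n - 6) − (-6), i.e. n*(-n**4 - 9*n**3 - 28*n**2 - 39*n - 25).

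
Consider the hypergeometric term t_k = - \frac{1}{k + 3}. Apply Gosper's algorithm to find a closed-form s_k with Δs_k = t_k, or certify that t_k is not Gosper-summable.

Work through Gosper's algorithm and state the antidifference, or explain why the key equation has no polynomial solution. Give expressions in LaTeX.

none — t_k is not Gosper-summable

Ratio r(k) = (k + 3)/(k + 4).
So A=k + 3 and B=k + 4, with C=1.
Need (k + 3)·f(k+1) − (k + 3)·f(k) = 1.
Bound: deg f ≤ 0.
Put f(k) = c0: A·f(k+1) − B(k−1)·f(k) − C = -1; need -1 = 0 — inconsistent ⇒ no f, not summable.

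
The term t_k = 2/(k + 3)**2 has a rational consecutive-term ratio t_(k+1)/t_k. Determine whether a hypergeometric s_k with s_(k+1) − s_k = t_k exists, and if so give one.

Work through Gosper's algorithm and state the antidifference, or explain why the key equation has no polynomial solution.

The ratio is (k + 3)**2/(k + 4)**2.
Take A(k)=k**2 + 6*k + 9, B(k)=k**2 + 8*k + 16, C(k)=1.
Key eq: (k**2 + 6*k + 9)·f(k+1) = (k**2 + 6*k + 9)·f(k) + (1).
deg f ≤ 0 (via 2,2,0).
f = c0 ⇒ A·f(k+1) − B(k−1)·f(k) − C = -1. The system {-1 = 0} is inconsistent; no antidifference.

no hypergeometric antidifference exists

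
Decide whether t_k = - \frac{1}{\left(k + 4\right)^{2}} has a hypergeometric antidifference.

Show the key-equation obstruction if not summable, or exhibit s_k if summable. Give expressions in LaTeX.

No. Not Gosper-summable.

Step 1: r(k) = (k + 4)**2/(k + 5)**2.
Factor: A=k**2 + 8*k + 16; B=k**2 + 10*k + 25; C=1.
f must satisfy (k**2 + 8*k + 16)·f(k+1) − (k**2 + 8*k + 16)·f(k) = 1.
Degrees (2,2,0) ⇒ d ≤ 0.
Write f(k) = c0. Then LHS − RHS = -1, requiring -1 = 0: contradictory. No certificate.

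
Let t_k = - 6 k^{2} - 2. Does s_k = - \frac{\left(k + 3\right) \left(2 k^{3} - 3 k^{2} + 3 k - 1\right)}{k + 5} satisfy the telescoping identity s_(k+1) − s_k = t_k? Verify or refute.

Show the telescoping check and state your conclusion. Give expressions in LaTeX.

Invalid: residual \frac{2 \left(4 k^{3} + 33 k^{2} - k + 11\right)}{k^{2} + 11 k + 30} ≠ 0.

s_(k+1) = (-2*k**4 - 11*k**3 - 15*k**2 - 13*k - 4)/(k + 6)
s_(k+1) − s_k = 2*(-3*k**4 - 29*k**3 - 58*k**2 - 12*k - 19)/(k**2 + 11*k + 30)
(s_(k+1) − s_k) − t_k = 2*(4*k**3 + 33*k**2 - k + 11)/(k**2 + 11*k + 30)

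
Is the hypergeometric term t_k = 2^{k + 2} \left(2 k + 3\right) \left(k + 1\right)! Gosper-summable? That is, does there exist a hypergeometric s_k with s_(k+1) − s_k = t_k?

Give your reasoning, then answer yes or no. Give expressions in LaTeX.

Yes. s_k = 2^{k + 2} \left(k + 1\right)!.

t_(k+1)/t_k = 2*(k + 2)*(2*k + 5)/(2*k + 3).
Gosper form: A/B · C(k+1)/C(k) with A=2*k + 4, B=1, C=k + 3/2.
Set up (2*k + 4)·f(k+1) − (1)·f(k) − (k + 3/2) = 0.
Degrees (1,0,1) ⇒ d ≤ 0.
Solve for f: f(k) = 1/2 (degree 0 ≤ 0).
R(k) = B(k−1)·f(k)/C(k) = 1/(2*k + 3); s_k = R·t_k = 2**(k + 2)*factorial(k + 1).
Δs = 2**(k + 2)*(2*k + 3)*factorial(k + 1), as required.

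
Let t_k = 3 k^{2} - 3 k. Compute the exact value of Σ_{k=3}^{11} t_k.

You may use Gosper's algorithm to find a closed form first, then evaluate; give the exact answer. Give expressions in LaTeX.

The ratio is (k + 1)/(k - 1).
So A=1 and B=1, with C=k**2 - k.
Key eq: (1)·f(k+1) = (1)·f(k) + (k**2 - k).
deg f ≤ 3 (via 0,0,2).
Match coefficients ⇒ f(k) = k*(k - 2)*(k - 1)/3.
So s_k = (B(k−1)f/C)·t_k = ((k - 2)/3)·t_k = k*(k**2 - 3*k + 2).
Verify: 3*k*(k - 1) matches t_k.
Sum = s_(12) − s_(3); s_(12) = 1320, s_(3) = 6 ⇒ 1314.

Σ = 1314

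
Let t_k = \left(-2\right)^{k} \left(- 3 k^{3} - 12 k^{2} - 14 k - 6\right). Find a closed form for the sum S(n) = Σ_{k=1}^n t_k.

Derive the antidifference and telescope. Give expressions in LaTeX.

S(n) = - 2 \left(-2\right)^{n} n^{3} - 10 \left(-2\right)^{n} n^{2} - 14 \left(-2\right)^{n} n - 6 \left(-2\right)^{n} + 6

Ratio r(k) = 2*(-3*k**3 - 21*k**2 - 47*k - 35)/(3*k**3 + 12*k**2 + 14*k + 6).
Gosper form: A/B · C(k+1)/C(k) with A=-2, B=1, C=k**3 + 4*k**2 + 14*k/3 + 2.
Need (-2)·f(k+1) − (1)·f(k) = k**3 + 4*k**2 + 14*k/3 + 2.
From deg A=0, deg B=0, deg C=3: d=3.
Solve for f: f(k) = -k**2*(k + 2)/3 (degree 3 ≤ 3).
Get s_k = R·t_k = (-2)**k*k**2*(k + 2) with R(k) = B(k−1)f(k)/C(k) = -k**2*(k + 2)/(3*k**3 + 12*k**2 + 14*k + 6).
s_(k+1) − s_k = (-2)**k*(-3*k**3 - 12*k**2 - 14*k - 6) = t_k.
Σ_(k=1)^n t_k = s_(n+1) − s_(1) = ((-2)**(n + 1)*(n**3 + 5*n**2 + 7*n + 3)) − (-6), i.e. -2*(-2)**n*n**3 - 10*(-2)**n*n**2 - 14*(-2)**n*n - 6*(-2)**n + 6.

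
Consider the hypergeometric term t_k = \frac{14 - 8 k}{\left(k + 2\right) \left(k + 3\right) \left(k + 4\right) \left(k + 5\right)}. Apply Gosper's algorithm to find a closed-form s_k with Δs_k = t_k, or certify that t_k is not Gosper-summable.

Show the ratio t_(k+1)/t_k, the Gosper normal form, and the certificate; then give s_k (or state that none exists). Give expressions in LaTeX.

s_k = \frac{k \left(k^{2} + 9 k + 74\right)}{12 \left(k + 2\right) \left(k + 3\right) \left(k + 4\right)}

The ratio is (k + 2)*(4*k - 3)/((k + 6)*(4*k - 7)).
Normal form (A,B,C) = (k + 2, k + 6, k - 7/4).
f must satisfy (k + 2)·f(k+1) − (k + 5)·f(k) = k - 7/4.
Degrees (1,1,1) ⇒ d ≤ 3.
Solving with deg f ≤ 3: f(k) = -k*(k**2 + 9*k + 74)/96.
Certificate R = B(k−1)f/C = -k*(k + 5)*(k**2 + 9*k + 74)/(24*(4*k - 7)) gives s_k = k*(k**2 + 9*k + 74)/(12*(k + 2)*(k + 3)*(k + 4)).
Verify: 2*(7 - 4*k)/(k**4 + 14*k**3 + 71*k**2 + 154*k + 120) matches t_k.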